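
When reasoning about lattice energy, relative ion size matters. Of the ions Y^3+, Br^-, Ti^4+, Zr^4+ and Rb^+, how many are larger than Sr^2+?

Electron counts and nuclear charges: Ti^4+ has 18 e⁻ (Z=22), Zr^4+ has 36 e⁻ (Z=40), Y^3+ has 36 e⁻ (Z=39), Sr^2+ has 36 e⁻ (Z=38), Rb^+ has 36 e⁻ (Z=37), Br^- has 36 e⁻ (Z=35). Ti^4+ < Zr^4+ (same group, 1 shell fewer); Zr^4+ < Y^3+ (both 36 e⁻, Z=40>39); Y^3+ < Sr^2+ (both 36 e⁻, Z=39>38); Sr^2+ < Rb^+ (isoelectronic, higher Z=38 is smaller); Rb^+ < Br^- (isoelectronic, higher Z=37 is smaller).
Relative to Sr^2+, the ions that are larger are Rb^+, Br^-. So 2 are larger.

2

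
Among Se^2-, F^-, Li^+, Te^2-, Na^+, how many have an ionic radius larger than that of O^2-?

Electron counts and nuclear charges: Li^+ has 2 e⁻ (Z=3), Na^+ has 10 e⁻ (Z=11), F^- has 10 e⁻ (Z=9), O^2- has 10 e⁻ (Z=8), Se^2- has 36 e⁻ (Z=34), Te^2- has 54 e⁻ (Z=52). Li^+ < Na^+ (same group, 1 shell fewer); Na^+ < F^- (isoelectronic, higher Z=11 is smaller); F^- < O^2- (both 10 e⁻, Z=9>8); O^2- < Se^2- (same group, period 2 vs 4); Se^2- < Te^2- (same group, period 4 vs 5).
Relative to O^2-, the ions that are larger are Se^2-, Te^2-. That's 2.

2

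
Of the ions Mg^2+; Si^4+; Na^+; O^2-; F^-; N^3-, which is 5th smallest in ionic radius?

These species are isoelectronic with 10 electrons. The only difference is the number of protons: Si^4+ (Z=14), Mg^2+ (Z=12), Na^+ (Z=11), F^- (Z=9), O^2- (Z=8), N^3- (Z=7). The strongest nuclear pull (Si^4+) gives the smallest ion.
So the order is Si^4+ < Mg^2+ < Na^+ < F^- < O^2- < N^3-; the 5th-smallest ion is O^2-.

O^2-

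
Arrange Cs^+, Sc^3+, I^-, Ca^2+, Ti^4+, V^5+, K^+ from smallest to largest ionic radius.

V^5+ < Ti^4+ < Sc^3+ < Ca^2+ < K^+ < Cs^+ < I^-

First list Z and electron count for each: V^5+ (Z=23, 18 e⁻), Ti^4+ (Z=22, 18 e⁻), Sc^3+ (Z=21, 18 e⁻), Ca^2+ (Z=20, 18 e⁻), K^+ (Z=19, 18 e⁻), Cs^+ (Z=55, 54 e⁻), I^- (Z=53, 54 e⁻). V^5+ < Ti^4+ (isoelectronic, higher Z=23 is smaller); Ti^4+ < Sc^3+ (both 18 e⁻, Z=22>21); Sc^3+ < Ca^2+ (isoelectronic, higher Z=21 is smaller); Ca^2+ < K^+ (isoelectronic, higher Z=20 is smaller); K^+ < Cs^+ (same group, period 4 vs 6); Cs^+ < I^- (both 54 e⁻, Z=55>53).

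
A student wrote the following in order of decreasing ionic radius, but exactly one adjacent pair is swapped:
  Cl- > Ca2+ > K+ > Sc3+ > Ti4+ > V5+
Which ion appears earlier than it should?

Ca2+

Compare adjacent ions: both have 18 electrons but Z(Ca)=20 > Z(K)=19, so Ca2+ should be the smaller of the two — yet in this decreasing list Ca2+ sits before K+. Nothing else is reversed, so Ca2+ should move one place to the right.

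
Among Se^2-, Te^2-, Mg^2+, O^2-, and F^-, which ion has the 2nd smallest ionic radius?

F^-

Mg^2+ (Z=12, 10 e⁻), F^- (Z=9, 10 e⁻), O^2- (Z=8, 10 e⁻), Se^2- (Z=34, 36 e⁻), Te^2- (Z=52, 54 e⁻). Mg^2+ < F^- (isoelectronic, higher Z=12 is smaller); F^- < O^2- (both 10 e⁻, Z=9>8); O^2- < Se^2- (same group, 2 shells fewer); Se^2- < Te^2- (same group, period 4 vs 5).
That gives Mg^2+ < F^- < O^2- < Se^2- < Te^2-. From the smallest end, number 2 is F^-.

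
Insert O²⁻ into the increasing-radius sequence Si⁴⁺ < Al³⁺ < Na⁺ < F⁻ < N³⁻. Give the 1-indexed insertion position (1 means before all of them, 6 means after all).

Isoelectronic series (10 e⁻ each). Size is set by nuclear charge: more protons means a smaller ion. Si⁴⁺ (Z=14), Al³⁺ (Z=13), Na⁺ (Z=11), F⁻ (Z=9), O²⁻ (Z=8), N³⁻ (Z=7).
Putting O²⁻ in gives Si⁴⁺ < Al³⁺ < Na⁺ < F⁻ < O²⁻ < N³⁻; it lands at slot 5.

5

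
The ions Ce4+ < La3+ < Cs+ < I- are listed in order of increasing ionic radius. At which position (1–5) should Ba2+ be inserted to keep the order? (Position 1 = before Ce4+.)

3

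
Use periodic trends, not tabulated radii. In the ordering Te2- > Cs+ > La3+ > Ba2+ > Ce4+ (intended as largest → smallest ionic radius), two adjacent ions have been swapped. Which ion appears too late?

Ba2+

Scanning neighbour by neighbour, only La3+/Ba2+ violates a trend: La3+ and Ba2+ share 54 electrons; the higher nuclear charge on La (Z=57) contracts it more, so La3+ < Ba2+. That makes Ba2+ the one sitting a position late relative to where it belongs.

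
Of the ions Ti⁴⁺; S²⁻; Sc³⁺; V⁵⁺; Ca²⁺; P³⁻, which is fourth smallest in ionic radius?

Ca²⁺

Each ion has 18 electrons. The ranking follows nuclear charge in reverse — greater Z gives a smaller radius. V⁵⁺ (Z=23), Ti⁴⁺ (Z=22), Sc³⁺ (Z=21), Ca²⁺ (Z=20), S²⁻ (Z=16), P³⁻ (Z=15).
Full ascending order: V⁵⁺ < Ti⁴⁺ < Sc³⁺ < Ca²⁺ < S²⁻ < P³⁻. Counting from the smallest, position 4 is Ca²⁺.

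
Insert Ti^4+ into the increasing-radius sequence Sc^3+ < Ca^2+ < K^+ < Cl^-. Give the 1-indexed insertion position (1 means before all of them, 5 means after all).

1

These species are isoelectronic with 18 electrons. The only difference is the number of protons: Ti^4+ (Z=22), Sc^3+ (Z=21), Ca^2+ (Z=20), K^+ (Z=19), Cl^- (Z=17). The strongest nuclear pull (Ti^4+) gives the smallest ion.
The complete sequence is Ti^4+ < Sc^3+ < Ca^2+ < K^+ < Cl^-. Ti^4+ sits at position 1.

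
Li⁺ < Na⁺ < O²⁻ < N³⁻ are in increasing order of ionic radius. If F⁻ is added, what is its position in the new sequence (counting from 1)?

3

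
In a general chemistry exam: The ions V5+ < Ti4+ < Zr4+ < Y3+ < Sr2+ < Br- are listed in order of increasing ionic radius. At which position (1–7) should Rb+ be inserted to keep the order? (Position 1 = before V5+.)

Work out protons and electrons: V5+ (Z=23, 18 e⁻), Ti4+ (Z=22, 18 e⁻), Zr4+ (Z=40, 36 e⁻), Y3+ (Z=39, 36 e⁻), Sr2+ (Z=38, 36 e⁻), Rb+ (Z=37, 36 e⁻), Br- (Z=35, 36 e⁻). V5+ < Ti4+ (both 18 e⁻, Z=23>22); Ti4+ < Zr4+ (same group, 1 shell fewer); Zr4+ < Y3+ (both 36 e⁻, Z=40>39); Y3+ < Sr2+ (isoelectronic, higher Z=39 is smaller); Sr2+ < Rb+ (both 36 e⁻, Z=38>37); Rb+ < Br- (both 36 e⁻, Z=37>35).
Merged order: V5+ < Ti4+ < Zr4+ < Y3+ < Sr2+ < Rb+ < Br- — Rb+ is number 6.

6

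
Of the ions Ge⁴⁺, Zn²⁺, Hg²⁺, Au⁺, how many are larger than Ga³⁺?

3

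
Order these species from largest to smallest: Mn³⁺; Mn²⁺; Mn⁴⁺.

Same element, different charge: the more highly charged cation has fewer electrons and a greater effective nuclear charge per electron, making Mn⁴⁺ the smallest.

Mn²⁺ > Mn³⁺ > Mn⁴⁺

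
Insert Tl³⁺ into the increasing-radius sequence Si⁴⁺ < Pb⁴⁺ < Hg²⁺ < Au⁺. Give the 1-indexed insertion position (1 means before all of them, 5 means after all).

3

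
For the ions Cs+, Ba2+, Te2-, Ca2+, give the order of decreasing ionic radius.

Te2- > Cs+ > Ba2+ > Ca2+

First list Z and electron count for each: Ca2+: 18 e⁻, Z=20, Ba2+: 54 e⁻, Z=56, Cs+: 54 e⁻, Z=55, Te2-: 54 e⁻, Z=52. Ca2+ < Ba2+ (same group, 2 shells fewer); Ba2+ < Cs+ (both 54 e⁻, Z=56>55); Cs+ < Te2- (both 54 e⁻, Z=55>52).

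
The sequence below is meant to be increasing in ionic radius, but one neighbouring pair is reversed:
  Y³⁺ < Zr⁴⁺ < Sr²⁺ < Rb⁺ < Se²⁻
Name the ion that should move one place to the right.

Y³⁺

Compare adjacent ions: they are isoelectronic (36 e⁻) and Zr has more protons than Y (40 vs 39), making Zr⁴⁺ smaller — yet in this increasing list Y³⁺ sits before Zr⁴⁺. Nothing else is reversed, so Y³⁺ should move one place to the right.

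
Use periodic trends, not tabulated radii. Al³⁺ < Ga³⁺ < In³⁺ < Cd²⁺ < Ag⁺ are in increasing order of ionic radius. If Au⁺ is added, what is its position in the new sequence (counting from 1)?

Al³⁺ (Z=13, 10 e⁻), Ga³⁺ (Z=31, 28 e⁻), In³⁺ (Z=49, 46 e⁻), Cd²⁺ (Z=48, 46 e⁻), Ag⁺ (Z=47, 46 e⁻), Au⁺ (Z=79, 78 e⁻). Al³⁺ < Ga³⁺ (same group, period 3 vs 4); Ga³⁺ < In³⁺ (same group, 1 shell fewer); In³⁺ < Cd²⁺ (isoelectronic, higher Z=49 is smaller); Cd²⁺ < Ag⁺ (both 46 e⁻, Z=48>47); Ag⁺ < Au⁺ (same group, period 5 vs 6).
Merged order: Al³⁺ < Ga³⁺ < In³⁺ < Cd²⁺ < Ag⁺ < Au⁺ — Au⁺ is number 6.

6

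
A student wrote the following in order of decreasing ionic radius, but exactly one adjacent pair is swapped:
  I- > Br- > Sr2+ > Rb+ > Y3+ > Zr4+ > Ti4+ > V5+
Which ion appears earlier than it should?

Sr2+

The pair Sr2+, Rb+ is the wrong way round — Sr2+ and Rb+ share 36 electrons; the higher nuclear charge on Sr (Z=38) contracts it more, so Sr2+ < Rb+. All other adjacent pairs agree with periodic trends, so Sr2+ is the misplaced ion.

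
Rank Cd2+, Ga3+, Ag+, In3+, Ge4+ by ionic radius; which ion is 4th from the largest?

Ga3+

Tabulating Z and e⁻: Ge4+ (Z=32, 28 e⁻), Ga3+ (Z=31, 28 e⁻), In3+ (Z=49, 46 e⁻), Cd2+ (Z=48, 46 e⁻), Ag+ (Z=47, 46 e⁻). Ge4+ < Ga3+ (both 28 e⁻, Z=32>31); Ga3+ < In3+ (same group, period 4 vs 5); In3+ < Cd2+ (both 46 e⁻, Z=49>48); Cd2+ < Ag+ (isoelectronic, higher Z=48 is smaller).
Ordering: Ge4+ < Ga3+ < In3+ < Cd2+ < Ag+. The 4th largest is Ga3+.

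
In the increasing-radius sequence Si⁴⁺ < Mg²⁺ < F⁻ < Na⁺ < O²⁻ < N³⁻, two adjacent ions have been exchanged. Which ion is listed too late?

Na⁺

The pair F⁻, Na⁺ is the wrong way round — both have 10 electrons but Z(Na)=11 > Z(F)=9, so Na⁺ should be the smaller of the two. All other adjacent pairs agree with periodic trends, so Na⁺ is the misplaced ion.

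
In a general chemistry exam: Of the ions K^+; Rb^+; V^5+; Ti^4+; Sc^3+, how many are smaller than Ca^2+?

V^5+: 18 e⁻, Z=23, Ti^4+: 18 e⁻, Z=22, Sc^3+: 18 e⁻, Z=21, Ca^2+: 18 e⁻, Z=20, K^+: 18 e⁻, Z=19, Rb^+: 36 e⁻, Z=37. V^5+ < Ti^4+ (both 18 e⁻, Z=23>22); Ti^4+ < Sc^3+ (both 18 e⁻, Z=22>21); Sc^3+ < Ca^2+ (both 18 e⁻, Z=21>20); Ca^2+ < K^+ (both 18 e⁻, Z=20>19); K^+ < Rb^+ (same group, 1 shell fewer).
Overall: V^5+ < Ti^4+ < Sc^3+ < Ca^2+ < K^+ < Rb^+. Ca^2+ has 3 below it and 2 above. Count: 3.

3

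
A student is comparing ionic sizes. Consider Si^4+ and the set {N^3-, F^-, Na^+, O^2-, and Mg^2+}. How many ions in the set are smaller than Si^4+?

All of these have 10 electrons (isoelectronic). With the same electron cloud, the ion with the most protons pulls it in tightest. Nuclear charges: Si^4+ (Z=14), Mg^2+ (Z=12), Na^+ (Z=11), F^- (Z=9), O^2- (Z=8), N^3- (Z=7). Highest Z is smallest.
Overall: Si^4+ < Mg^2+ < Na^+ < F^- < O^2- < N^3-. Si^4+ has 0 below it and 5 above. That's 0.

0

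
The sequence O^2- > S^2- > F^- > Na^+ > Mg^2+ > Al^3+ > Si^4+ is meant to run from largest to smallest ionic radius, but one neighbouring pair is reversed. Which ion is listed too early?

O^2-

Scanning neighbour by neighbour, only O^2-/S^2- violates a trend: both in group 16 with the same charge; O^2- (period 2) has the smaller radius. That makes O^2- the one sitting a position early relative to where it belongs.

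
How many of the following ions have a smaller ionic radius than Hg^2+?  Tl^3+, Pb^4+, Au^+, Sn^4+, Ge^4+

4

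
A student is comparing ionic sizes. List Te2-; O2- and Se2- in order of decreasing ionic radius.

Te2- > Se2- > O2-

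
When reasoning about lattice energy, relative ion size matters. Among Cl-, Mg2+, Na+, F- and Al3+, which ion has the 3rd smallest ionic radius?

Electron counts and nuclear charges: Al3+: 10 e⁻, Z=13, Mg2+: 10 e⁻, Z=12, Na+: 10 e⁻, Z=11, F-: 10 e⁻, Z=9, Cl-: 18 e⁻, Z=17. Al3+ < Mg2+ (both 10 e⁻, Z=13>12); Mg2+ < Na+ (isoelectronic, higher Z=12 is smaller); Na+ < F- (isoelectronic, higher Z=11 is smaller); F- < Cl- (same group, period 2 vs 3).
Full ascending order: Al3+ < Mg2+ < Na+ < F- < Cl-. Counting from the smallest, position 3 is Na+.

Na+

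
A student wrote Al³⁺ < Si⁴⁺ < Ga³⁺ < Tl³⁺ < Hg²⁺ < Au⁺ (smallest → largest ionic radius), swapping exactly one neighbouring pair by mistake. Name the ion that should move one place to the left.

Scanning neighbour by neighbour, only Al³⁺/Si⁴⁺ violates a trend: Si⁴⁺ and Al³⁺ share 10 electrons; the higher nuclear charge on Si (Z=14) contracts it more, so Si⁴⁺ < Al³⁺. That makes Si⁴⁺ the one sitting a position late relative to where it belongs.

Si⁴⁺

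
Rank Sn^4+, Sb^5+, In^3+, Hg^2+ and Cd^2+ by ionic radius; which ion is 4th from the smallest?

Sb^5+ (Z=51, 46 e⁻), Sn^4+ (Z=50, 46 e⁻), In^3+ (Z=49, 46 e⁻), Cd^2+ (Z=48, 46 e⁻), Hg^2+ (Z=80, 78 e⁻). Sb^5+ < Sn^4+ (both 46 e⁻, Z=51>50); Sn^4+ < In^3+ (isoelectronic, higher Z=50 is smaller); In^3+ < Cd^2+ (isoelectronic, higher Z=49 is smaller); Cd^2+ < Hg^2+ (same group, period 5 vs 6).
So the order is Sb^5+ < Sn^4+ < In^3+ < Cd^2+ < Hg^2+; the 4th-smallest ion is Cd^2+.

Cd^2+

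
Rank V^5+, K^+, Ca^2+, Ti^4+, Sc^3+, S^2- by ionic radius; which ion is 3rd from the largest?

Isoelectronic series (18 e⁻ each). Size is set by nuclear charge: more protons means a smaller ion. V^5+ (Z=23), Ti^4+ (Z=22), Sc^3+ (Z=21), Ca^2+ (Z=20), K^+ (Z=19), S^2- (Z=16).
That gives V^5+ < Ti^4+ < Sc^3+ < Ca^2+ < K^+ < S^2-. From the largest end, number 3 is Ca^2+.

Ca^2+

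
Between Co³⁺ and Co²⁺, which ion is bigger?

For a single element, ionic radius drops as positive charge rises — Co³⁺ < Co²⁺.

Co²⁺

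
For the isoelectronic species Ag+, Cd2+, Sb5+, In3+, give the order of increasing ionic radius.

Sb5+ < In3+ < Cd2+ < Ag+

All of these have 46 electrons (isoelectronic). With the same electron cloud, the ion with the most protons pulls it in tightest. Nuclear charges: Sb5+ (Z=51), In3+ (Z=49), Cd2+ (Z=48), Ag+ (Z=47). Highest Z is smallest.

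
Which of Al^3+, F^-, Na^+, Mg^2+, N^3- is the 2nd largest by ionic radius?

Each ion has 10 electrons. The ranking follows nuclear charge in reverse — greater Z gives a smaller radius. Al^3+ (Z=13), Mg^2+ (Z=12), Na^+ (Z=11), F^- (Z=9), N^3- (Z=7).
That gives Al^3+ < Mg^2+ < Na^+ < F^- < N^3-. From the largest end, number 2 is F^-.

F^-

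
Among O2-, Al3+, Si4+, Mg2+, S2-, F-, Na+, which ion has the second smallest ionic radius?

Al3+

Si4+: 10 e⁻, Z=14, Al3+: 10 e⁻, Z=13, Mg2+: 10 e⁻, Z=12, Na+: 10 e⁻, Z=11, F-: 10 e⁻, Z=9, O2-: 10 e⁻, Z=8, S2-: 18 e⁻, Z=16. Si4+ < Al3+ (isoelectronic, higher Z=14 is smaller); Al3+ < Mg2+ (both 10 e⁻, Z=13>12); Mg2+ < Na+ (both 10 e⁻, Z=12>11); Na+ < F- (both 10 e⁻, Z=11>9); F- < O2- (isoelectronic, higher Z=9 is smaller); O2- < S2- (same group, 1 shell fewer).
Ordering: Si4+ < Al3+ < Mg2+ < Na+ < F- < O2- < S2-. The second smallest is Al3+.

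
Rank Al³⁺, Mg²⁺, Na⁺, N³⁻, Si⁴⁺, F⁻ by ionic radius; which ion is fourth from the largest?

Mg²⁺

Isoelectronic series (10 e⁻ each). Size is set by nuclear charge: more protons means a smaller ion. Si⁴⁺ (Z=14), Al³⁺ (Z=13), Mg²⁺ (Z=12), Na⁺ (Z=11), F⁻ (Z=9), N³⁻ (Z=7).
That gives Si⁴⁺ < Al³⁺ < Mg²⁺ < Na⁺ < F⁻ < N³⁻. From the largest end, number 4 is Mg²⁺.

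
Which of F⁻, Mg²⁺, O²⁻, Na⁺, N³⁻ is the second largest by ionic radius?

These species are isoelectronic with 10 electrons. The only difference is the number of protons: Mg²⁺ (Z=12), Na⁺ (Z=11), F⁻ (Z=9), O²⁻ (Z=8), N³⁻ (Z=7). The strongest nuclear pull (Mg²⁺) gives the smallest ion.
That gives Mg²⁺ < Na⁺ < F⁻ < O²⁻ < N³⁻. From the largest end, number 2 is O²⁻.

O²⁻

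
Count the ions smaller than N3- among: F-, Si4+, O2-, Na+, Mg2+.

Isoelectronic series (10 e⁻ each). Size is set by nuclear charge: more protons means a smaller ion. Si4+ (Z=14), Mg2+ (Z=12), Na+ (Z=11), F- (Z=9), O2- (Z=8), N3- (Z=7).
Relative to N3-, the ions that are smaller are Si4+, Mg2+, Na+, F-, O2-. That's 5.

5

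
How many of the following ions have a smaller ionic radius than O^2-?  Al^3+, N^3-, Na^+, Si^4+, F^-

4

Each ion has 10 electrons. The ranking follows nuclear charge in reverse — greater Z gives a smaller radius. Si^4+ (Z=14), Al^3+ (Z=13), Na^+ (Z=11), F^- (Z=9), O^2- (Z=8), N^3- (Z=7).
Placing each against O^2-: smaller — Si^4+, Al^3+, Na^+, F^-; larger — N^3-. Count: 4.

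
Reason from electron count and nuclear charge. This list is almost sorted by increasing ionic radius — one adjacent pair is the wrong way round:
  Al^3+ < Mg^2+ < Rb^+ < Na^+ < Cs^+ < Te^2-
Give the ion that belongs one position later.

Rb^+

Scanning neighbour by neighbour, only Rb^+/Na^+ violates a trend: same group and charge — period 3 sits above period 5, so Na^+ is smaller. That makes Rb^+ the one sitting a position early relative to where it belongs.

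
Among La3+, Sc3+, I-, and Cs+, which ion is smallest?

Sc3+

First list Z and electron count for each: Sc3+: 18 e⁻, Z=21, La3+: 54 e⁻, Z=57, Cs+: 54 e⁻, Z=55, I-: 54 e⁻, Z=53. Sc3+ < La3+ (same group, 2 shells fewer); La3+ < Cs+ (both 54 e⁻, Z=57>55); Cs+ < I- (both 54 e⁻, Z=55>53).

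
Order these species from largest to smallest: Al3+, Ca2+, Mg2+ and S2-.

Tabulating Z and e⁻: Al3+ (Z=13, 10 e⁻), Mg2+ (Z=12, 10 e⁻), Ca2+ (Z=20, 18 e⁻), S2- (Z=16, 18 e⁻). Al3+ < Mg2+ (isoelectronic, higher Z=13 is smaller); Mg2+ < Ca2+ (same group, period 3 vs 4); Ca2+ < S2- (isoelectronic, higher Z=20 is smaller).

S2- > Ca2+ > Mg2+ > Al3+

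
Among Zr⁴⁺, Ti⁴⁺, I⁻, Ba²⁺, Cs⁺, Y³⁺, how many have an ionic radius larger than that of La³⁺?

3

Electron counts and nuclear charges: Ti⁴⁺: 18 e⁻, Z=22, Zr⁴⁺: 36 e⁻, Z=40, Y³⁺: 36 e⁻, Z=39, La³⁺: 54 e⁻, Z=57, Ba²⁺: 54 e⁻, Z=56, Cs⁺: 54 e⁻, Z=55, I⁻: 54 e⁻, Z=53. Ti⁴⁺ < Zr⁴⁺ (same group, 1 shell fewer); Zr⁴⁺ < Y³⁺ (isoelectronic, higher Z=40 is smaller); Y³⁺ < La³⁺ (same group, period 5 vs 6); La³⁺ < Ba²⁺ (both 54 e⁻, Z=57>56); Ba²⁺ < Cs⁺ (both 54 e⁻, Z=56>55); Cs⁺ < I⁻ (both 54 e⁻, Z=55>53).
Ordering all of them (including La³⁺) by radius gives Ti⁴⁺ < Zr⁴⁺ < Y³⁺ < La³⁺ < Ba²⁺ < Cs⁺ < I⁻. Count: 3.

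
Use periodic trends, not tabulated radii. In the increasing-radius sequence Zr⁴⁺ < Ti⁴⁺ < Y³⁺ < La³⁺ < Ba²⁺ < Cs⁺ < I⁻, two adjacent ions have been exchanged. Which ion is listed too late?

Ti⁴⁺

Scanning neighbour by neighbour, only Zr⁴⁺/Ti⁴⁺ violates a trend: both in group 4 with the same charge; Ti⁴⁺ (period 4) has the smaller radius. That makes Ti⁴⁺ the one sitting a position late relative to where it belongs.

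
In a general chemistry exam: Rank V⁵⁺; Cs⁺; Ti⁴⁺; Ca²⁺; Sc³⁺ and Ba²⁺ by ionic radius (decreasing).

Cs⁺ > Ba²⁺ > Ca²⁺ > Sc³⁺ > Ti⁴⁺ > V⁵⁺

Work out protons and electrons: V⁵⁺: 18 e⁻, Z=23, Ti⁴⁺: 18 e⁻, Z=22, Sc³⁺: 18 e⁻, Z=21, Ca²⁺: 18 e⁻, Z=20, Ba²⁺: 54 e⁻, Z=56, Cs⁺: 54 e⁻, Z=55. V⁵⁺ < Ti⁴⁺ (isoelectronic, higher Z=23 is smaller); Ti⁴⁺ < Sc³⁺ (isoelectronic, higher Z=22 is smaller); Sc³⁺ < Ca²⁺ (both 18 e⁻, Z=21>20); Ca²⁺ < Ba²⁺ (same group, period 4 vs 6); Ba²⁺ < Cs⁺ (isoelectronic, higher Z=56 is smaller).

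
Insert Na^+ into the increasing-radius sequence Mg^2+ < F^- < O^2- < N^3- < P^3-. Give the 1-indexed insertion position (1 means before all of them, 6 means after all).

2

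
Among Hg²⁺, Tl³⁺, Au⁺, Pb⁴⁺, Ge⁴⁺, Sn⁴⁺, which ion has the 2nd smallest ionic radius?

Work out protons and electrons: Ge⁴⁺: 28 e⁻, Z=32, Sn⁴⁺: 46 e⁻, Z=50, Pb⁴⁺: 78 e⁻, Z=82, Tl³⁺: 78 e⁻, Z=81, Hg²⁺: 78 e⁻, Z=80, Au⁺: 78 e⁻, Z=79. Ge⁴⁺ < Sn⁴⁺ (same group, 1 shell fewer); Sn⁴⁺ < Pb⁴⁺ (same group, period 5 vs 6); Pb⁴⁺ < Tl³⁺ (both 78 e⁻, Z=82>81); Tl³⁺ < Hg²⁺ (both 78 e⁻, Z=81>80); Hg²⁺ < Au⁺ (isoelectronic, higher Z=80 is smaller).
Full ascending order: Ge⁴⁺ < Sn⁴⁺ < Pb⁴⁺ < Tl³⁺ < Hg²⁺ < Au⁺. Counting from the smallest, position 2 is Sn⁴⁺.

Sn⁴⁺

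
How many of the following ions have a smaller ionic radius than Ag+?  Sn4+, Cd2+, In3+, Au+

Tabulating Z and e⁻: Sn4+ has 46 e⁻ (Z=50), In3+ has 46 e⁻ (Z=49), Cd2+ has 46 e⁻ (Z=48), Ag+ has 46 e⁻ (Z=47), Au+ has 78 e⁻ (Z=79). Sn4+ < In3+ (both 46 e⁻, Z=50>49); In3+ < Cd2+ (isoelectronic, higher Z=49 is smaller); Cd2+ < Ag+ (isoelectronic, higher Z=48 is smaller); Ag+ < Au+ (same group, 1 shell fewer).
Ordering all of them (including Ag+) by radius gives Sn4+ < In3+ < Cd2+ < Ag+ < Au+. So 3 are smaller.

3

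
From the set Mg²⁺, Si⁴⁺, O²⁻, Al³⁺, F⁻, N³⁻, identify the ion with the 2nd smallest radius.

Al³⁺

All of these have 10 electrons (isoelectronic). With the same electron cloud, the ion with the most protons pulls it in tightest. Nuclear charges: Si⁴⁺ (Z=14), Al³⁺ (Z=13), Mg²⁺ (Z=12), F⁻ (Z=9), O²⁻ (Z=8), N³⁻ (Z=7). Highest Z is smallest.
Ordering: Si⁴⁺ < Al³⁺ < Mg²⁺ < F⁻ < O²⁻ < N³⁻. The 2nd smallest is Al³⁺.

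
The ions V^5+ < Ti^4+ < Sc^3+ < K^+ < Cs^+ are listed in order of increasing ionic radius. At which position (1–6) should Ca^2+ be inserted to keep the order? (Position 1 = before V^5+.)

4

Work out protons and electrons: V^5+ (Z=23, 18 e⁻), Ti^4+ (Z=22, 18 e⁻), Sc^3+ (Z=21, 18 e⁻), Ca^2+ (Z=20, 18 e⁻), K^+ (Z=19, 18 e⁻), Cs^+ (Z=55, 54 e⁻). V^5+ < Ti^4+ (both 18 e⁻, Z=23>22); Ti^4+ < Sc^3+ (isoelectronic, higher Z=22 is smaller); Sc^3+ < Ca^2+ (both 18 e⁻, Z=21>20); Ca^2+ < K^+ (isoelectronic, higher Z=20 is smaller); K^+ < Cs^+ (same group, period 4 vs 6).
Merged order: V^5+ < Ti^4+ < Sc^3+ < Ca^2+ < K^+ < Cs^+ — Ca^2+ is number 4.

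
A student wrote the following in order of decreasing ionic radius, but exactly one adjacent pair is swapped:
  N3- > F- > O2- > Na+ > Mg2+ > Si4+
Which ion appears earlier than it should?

Compare adjacent ions: F- and O2- share 10 electrons; the higher nuclear charge on F (Z=9) contracts it more, so F- < O2- — yet in this decreasing list F- sits before O2-. Nothing else is reversed, so F- should move one place to the right.

F-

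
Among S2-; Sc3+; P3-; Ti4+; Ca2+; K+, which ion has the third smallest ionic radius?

Ca2+

All of these have 18 electrons (isoelectronic). With the same electron cloud, the ion with the most protons pulls it in tightest. Nuclear charges: Ti4+ (Z=22), Sc3+ (Z=21), Ca2+ (Z=20), K+ (Z=19), S2- (Z=16), P3- (Z=15). Highest Z is smallest.
So the order is Ti4+ < Sc3+ < Ca2+ < K+ < S2- < P3-; the 3rd-smallest ion is Ca2+.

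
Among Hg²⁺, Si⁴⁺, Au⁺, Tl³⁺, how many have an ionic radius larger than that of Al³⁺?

3

Tabulating Z and e⁻: Si⁴⁺: 10 e⁻, Z=14, Al³⁺: 10 e⁻, Z=13, Tl³⁺: 78 e⁻, Z=81, Hg²⁺: 78 e⁻, Z=80, Au⁺: 78 e⁻, Z=79. Si⁴⁺ < Al³⁺ (isoelectronic, higher Z=14 is smaller); Al³⁺ < Tl³⁺ (same group, period 3 vs 6); Tl³⁺ < Hg²⁺ (isoelectronic, higher Z=81 is smaller); Hg²⁺ < Au⁺ (isoelectronic, higher Z=80 is smaller).
Overall: Si⁴⁺ < Al³⁺ < Tl³⁺ < Hg²⁺ < Au⁺. Al³⁺ has 1 below it and 3 above. So 3 are larger.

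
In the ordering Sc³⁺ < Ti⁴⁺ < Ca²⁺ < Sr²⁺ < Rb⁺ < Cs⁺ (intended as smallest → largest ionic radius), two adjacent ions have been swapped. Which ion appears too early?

The pair Sc³⁺, Ti⁴⁺ is the wrong way round — both have 18 electrons but Z(Ti)=22 > Z(Sc)=21, so Ti⁴⁺ should be the smaller of the two. All other adjacent pairs agree with periodic trends, so Sc³⁺ is the misplaced ion.

Sc³⁺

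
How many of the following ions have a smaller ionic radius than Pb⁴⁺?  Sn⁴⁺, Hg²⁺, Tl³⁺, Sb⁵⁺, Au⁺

2

Sb⁵⁺ (Z=51, 46 e⁻), Sn⁴⁺ (Z=50, 46 e⁻), Pb⁴⁺ (Z=82, 78 e⁻), Tl³⁺ (Z=81, 78 e⁻), Hg²⁺ (Z=80, 78 e⁻), Au⁺ (Z=79, 78 e⁻). Sb⁵⁺ < Sn⁴⁺ (both 46 e⁻, Z=51>50); Sn⁴⁺ < Pb⁴⁺ (same group, period 5 vs 6); Pb⁴⁺ < Tl³⁺ (isoelectronic, higher Z=82 is smaller); Tl³⁺ < Hg²⁺ (both 78 e⁻, Z=81>80); Hg²⁺ < Au⁺ (isoelectronic, higher Z=80 is smaller).
Placing each against Pb⁴⁺: smaller — Sb⁵⁺, Sn⁴⁺; larger — Tl³⁺, Hg²⁺, Au⁺. That's 2.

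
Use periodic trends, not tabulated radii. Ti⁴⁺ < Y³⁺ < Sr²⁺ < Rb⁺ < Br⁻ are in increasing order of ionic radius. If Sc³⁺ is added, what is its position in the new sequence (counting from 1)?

First list Z and electron count for each: Ti⁴⁺ has 18 e⁻ (Z=22), Sc³⁺ has 18 e⁻ (Z=21), Y³⁺ has 36 e⁻ (Z=39), Sr²⁺ has 36 e⁻ (Z=38), Rb⁺ has 36 e⁻ (Z=37), Br⁻ has 36 e⁻ (Z=35). Ti⁴⁺ < Sc³⁺ (both 18 e⁻, Z=22>21); Sc³⁺ < Y³⁺ (same group, 1 shell fewer); Y³⁺ < Sr²⁺ (both 36 e⁻, Z=39>38); Sr²⁺ < Rb⁺ (both 36 e⁻, Z=38>37); Rb⁺ < Br⁻ (both 36 e⁻, Z=37>35).
Putting Sc³⁺ in gives Ti⁴⁺ < Sc³⁺ < Y³⁺ < Sr²⁺ < Rb⁺ < Br⁻; it lands at slot 2.

2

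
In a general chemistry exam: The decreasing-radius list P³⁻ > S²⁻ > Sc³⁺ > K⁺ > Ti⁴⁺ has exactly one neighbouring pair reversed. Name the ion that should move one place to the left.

Check each adjacent pair. Sc³⁺ and K⁺ are reversed: Sc³⁺ and K⁺ share 18 electrons; the higher nuclear charge on Sc (Z=21) contracts it more, so Sc³⁺ < K⁺. No other neighbouring pair contradicts the periodic trends, so K⁺ is the ion listed too late.

K⁺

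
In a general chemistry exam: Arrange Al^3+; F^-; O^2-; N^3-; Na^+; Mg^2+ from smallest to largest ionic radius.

All of these have 10 electrons (isoelectronic). With the same electron cloud, the ion with the most protons pulls it in tightest. Nuclear charges: Al^3+ (Z=13), Mg^2+ (Z=12), Na^+ (Z=11), F^- (Z=9), O^2- (Z=8), N^3- (Z=7). Highest Z is smallest.

Al^3+ < Mg^2+ < Na^+ < F^- < O^2- < N^3-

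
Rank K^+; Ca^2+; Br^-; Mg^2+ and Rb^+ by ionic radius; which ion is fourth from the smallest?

First list Z and electron count for each: Mg^2+: 10 e⁻, Z=12, Ca^2+: 18 e⁻, Z=20, K^+: 18 e⁻, Z=19, Rb^+: 36 e⁻, Z=37, Br^-: 36 e⁻, Z=35. Mg^2+ < Ca^2+ (same group, period 3 vs 4); Ca^2+ < K^+ (isoelectronic, higher Z=20 is smaller); K^+ < Rb^+ (same group, 1 shell fewer); Rb^+ < Br^- (isoelectronic, higher Z=37 is smaller).
That gives Mg^2+ < Ca^2+ < K^+ < Rb^+ < Br^-. From the smallest end, number 4 is Rb^+.

Rb^+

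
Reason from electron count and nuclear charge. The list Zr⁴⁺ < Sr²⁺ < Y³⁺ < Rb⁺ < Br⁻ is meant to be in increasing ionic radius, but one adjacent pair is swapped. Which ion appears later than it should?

The pair Sr²⁺, Y³⁺ is the wrong way round — both have 36 electrons but Z(Y)=39 > Z(Sr)=38, so Y³⁺ should be the smaller of the two. All other adjacent pairs agree with periodic trends, so Y³⁺ is the misplaced ion.

Y³⁺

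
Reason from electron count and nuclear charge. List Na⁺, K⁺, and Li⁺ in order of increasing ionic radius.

Li⁺ < Na⁺ < K⁺

Same group, same charge. Going down the group adds an extra shell of electrons, so the ion gets larger: Li⁺ is highest in the group and smallest.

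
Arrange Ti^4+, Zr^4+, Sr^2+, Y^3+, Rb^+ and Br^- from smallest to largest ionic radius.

First list Z and electron count for each: Ti^4+ (Z=22, 18 e⁻), Zr^4+ (Z=40, 36 e⁻), Y^3+ (Z=39, 36 e⁻), Sr^2+ (Z=38, 36 e⁻), Rb^+ (Z=37, 36 e⁻), Br^- (Z=35, 36 e⁻). Ti^4+ < Zr^4+ (same group, 1 shell fewer); Zr^4+ < Y^3+ (both 36 e⁻, Z=40>39); Y^3+ < Sr^2+ (both 36 e⁻, Z=39>38); Sr^2+ < Rb^+ (both 36 e⁻, Z=38>37); Rb^+ < Br^- (isoelectronic, higher Z=37 is smaller).

Ti^4+ < Zr^4+ < Y^3+ < Sr^2+ < Rb^+ < Br^-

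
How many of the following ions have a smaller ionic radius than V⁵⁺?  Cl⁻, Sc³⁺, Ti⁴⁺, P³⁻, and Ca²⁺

Isoelectronic series (18 e⁻ each). Size is set by nuclear charge: more protons means a smaller ion. V⁵⁺ (Z=23), Ti⁴⁺ (Z=22), Sc³⁺ (Z=21), Ca²⁺ (Z=20), Cl⁻ (Z=17), P³⁻ (Z=15).
Placing each against V⁵⁺: smaller — none; larger — Ti⁴⁺, Sc³⁺, Ca²⁺, Cl⁻, P³⁻. So 0 are smaller.

0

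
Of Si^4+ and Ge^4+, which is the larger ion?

Ge^4+

Same group, same charge. Going down the group adds an extra shell of electrons, so the ion gets larger: Si^4+ is highest in the group and smallest.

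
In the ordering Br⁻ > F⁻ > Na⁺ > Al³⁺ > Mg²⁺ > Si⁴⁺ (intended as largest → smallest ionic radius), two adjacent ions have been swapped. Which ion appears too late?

Mg²⁺

Check each adjacent pair. Al³⁺ and Mg²⁺ are reversed: Al³⁺ and Mg²⁺ share 10 electrons; the higher nuclear charge on Al (Z=13) contracts it more, so Al³⁺ < Mg²⁺. No other neighbouring pair contradicts the periodic trends, so Mg²⁺ is the ion listed too late.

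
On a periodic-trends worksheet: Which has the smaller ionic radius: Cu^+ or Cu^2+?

These are all Cu ions. Removing more electrons (higher positive charge) pulls the remaining electrons in closer, so Cu^2+ is smallest and Cu^+ is largest.

Cu^2+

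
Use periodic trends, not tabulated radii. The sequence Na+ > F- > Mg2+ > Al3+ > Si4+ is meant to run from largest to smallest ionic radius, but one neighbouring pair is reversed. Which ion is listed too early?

Na+

Check each adjacent pair. Na+ and F- are reversed: they are isoelectronic (10 e⁻) and Na has more protons than F (11 vs 9), making Na+ smaller. No other neighbouring pair contradicts the periodic trends, so Na+ is the ion listed too early.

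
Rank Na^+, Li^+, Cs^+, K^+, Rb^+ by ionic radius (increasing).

These ions sit in one column with identical charge. Each step down the periodic table adds a principal shell, increasing the radius.

Li^+ < Na^+ < K^+ < Rb^+ < Cs^+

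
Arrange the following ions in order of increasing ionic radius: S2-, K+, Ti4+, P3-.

Ti4+ < K+ < S2- < P3-

Isoelectronic series (18 e⁻ each). Size is set by nuclear charge: more protons means a smaller ion. Ti4+ (Z=22), K+ (Z=19), S2- (Z=16), P3- (Z=15).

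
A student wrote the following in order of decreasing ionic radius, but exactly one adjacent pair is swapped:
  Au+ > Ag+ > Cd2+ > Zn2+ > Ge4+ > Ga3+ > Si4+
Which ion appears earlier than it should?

Check each adjacent pair. Ge4+ and Ga3+ are reversed: both have 28 electrons but Z(Ge)=32 > Z(Ga)=31, so Ge4+ should be the smaller of the two. No other neighbouring pair contradicts the periodic trends, so Ge4+ is the ion listed too early.

Ge4+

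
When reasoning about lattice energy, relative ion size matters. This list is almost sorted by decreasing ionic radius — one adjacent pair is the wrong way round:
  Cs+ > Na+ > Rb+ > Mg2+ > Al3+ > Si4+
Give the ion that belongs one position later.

Check each adjacent pair. Na+ and Rb+ are reversed: Na+ and Rb+ are in one column with the same charge; the lighter period-3 ion has 2 fewer shells and is smaller. No other neighbouring pair contradicts the periodic trends, so Na+ is the ion listed too early.

Na+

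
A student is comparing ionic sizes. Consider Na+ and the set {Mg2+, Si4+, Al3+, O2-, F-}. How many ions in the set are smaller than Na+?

3

These species are isoelectronic with 10 electrons. The only difference is the number of protons: Si4+ (Z=14), Al3+ (Z=13), Mg2+ (Z=12), Na+ (Z=11), F- (Z=9), O2- (Z=8). The strongest nuclear pull (Si4+) gives the smallest ion.
Ordering all of them (including Na+) by radius gives Si4+ < Al3+ < Mg2+ < Na+ < F- < O2-. So 3 are smaller.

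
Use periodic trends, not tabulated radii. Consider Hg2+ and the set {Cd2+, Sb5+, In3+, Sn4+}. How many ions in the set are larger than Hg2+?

0

First list Z and electron count for each: Sb5+: 46 e⁻, Z=51, Sn4+: 46 e⁻, Z=50, In3+: 46 e⁻, Z=49, Cd2+: 46 e⁻, Z=48, Hg2+: 78 e⁻, Z=80. Sb5+ < Sn4+ (both 46 e⁻, Z=51>50); Sn4+ < In3+ (isoelectronic, higher Z=50 is smaller); In3+ < Cd2+ (both 46 e⁻, Z=49>48); Cd2+ < Hg2+ (same group, period 5 vs 6).
Placing each against Hg2+: smaller — Sb5+, Sn4+, In3+, Cd2+; larger — none. That's 0.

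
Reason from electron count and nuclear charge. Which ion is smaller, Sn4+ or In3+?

Sn4+

Each ion has 46 electrons. The ranking follows nuclear charge in reverse — greater Z gives a smaller radius. Sn4+ (Z=50), In3+ (Z=49).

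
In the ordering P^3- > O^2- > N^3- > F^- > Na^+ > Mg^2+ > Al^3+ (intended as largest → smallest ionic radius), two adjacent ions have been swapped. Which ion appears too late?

N^3-

Compare adjacent ions: they are isoelectronic (10 e⁻) and O has more protons than N (8 vs 7), making O^2- smaller — yet in this decreasing list O^2- sits before N^3-. Nothing else is reversed, so N^3- should move one place to the left.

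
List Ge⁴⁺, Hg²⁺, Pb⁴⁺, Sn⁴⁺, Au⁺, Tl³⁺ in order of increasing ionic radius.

Ge⁴⁺ < Sn⁴⁺ < Pb⁴⁺ < Tl³⁺ < Hg²⁺ < Au⁺

Tabulating Z and e⁻: Ge⁴⁺ has 28 e⁻ (Z=32), Sn⁴⁺ has 46 e⁻ (Z=50), Pb⁴⁺ has 78 e⁻ (Z=82), Tl³⁺ has 78 e⁻ (Z=81), Hg²⁺ has 78 e⁻ (Z=80), Au⁺ has 78 e⁻ (Z=79). Ge⁴⁺ < Sn⁴⁺ (same group, 1 shell fewer); Sn⁴⁺ < Pb⁴⁺ (same group, 1 shell fewer); Pb⁴⁺ < Tl³⁺ (isoelectronic, higher Z=82 is smaller); Tl³⁺ < Hg²⁺ (isoelectronic, higher Z=81 is smaller); Hg²⁺ < Au⁺ (isoelectronic, higher Z=80 is smaller).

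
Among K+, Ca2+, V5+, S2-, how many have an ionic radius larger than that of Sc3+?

Isoelectronic series (18 e⁻ each). Size is set by nuclear charge: more protons means a smaller ion. V5+ (Z=23), Sc3+ (Z=21), Ca2+ (Z=20), K+ (Z=19), S2- (Z=16).
Placing each against Sc3+: smaller — V5+; larger — Ca2+, K+, S2-. That's 3.

3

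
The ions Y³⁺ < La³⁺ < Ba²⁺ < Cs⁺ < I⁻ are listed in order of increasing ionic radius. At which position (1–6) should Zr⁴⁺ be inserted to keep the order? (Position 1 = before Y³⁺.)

1

Tabulating Z and e⁻: Zr⁴⁺ (Z=40, 36 e⁻), Y³⁺ (Z=39, 36 e⁻), La³⁺ (Z=57, 54 e⁻), Ba²⁺ (Z=56, 54 e⁻), Cs⁺ (Z=55, 54 e⁻), I⁻ (Z=53, 54 e⁻). Zr⁴⁺ < Y³⁺ (isoelectronic, higher Z=40 is smaller); Y³⁺ < La³⁺ (same group, 1 shell fewer); La³⁺ < Ba²⁺ (isoelectronic, higher Z=57 is smaller); Ba²⁺ < Cs⁺ (isoelectronic, higher Z=56 is smaller); Cs⁺ < I⁻ (isoelectronic, higher Z=55 is smaller).
With Zr⁴⁺ included the full order is Zr⁴⁺ < Y³⁺ < La³⁺ < Ba²⁺ < Cs⁺ < I⁻, so it takes position 1.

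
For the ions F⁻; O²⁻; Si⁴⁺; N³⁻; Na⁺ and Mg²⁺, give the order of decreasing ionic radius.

N³⁻ > O²⁻ > F⁻ > Na⁺ > Mg²⁺ > Si⁴⁺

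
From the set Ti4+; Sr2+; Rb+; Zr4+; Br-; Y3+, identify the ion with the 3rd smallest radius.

Electron counts and nuclear charges: Ti4+: 18 e⁻, Z=22, Zr4+: 36 e⁻, Z=40, Y3+: 36 e⁻, Z=39, Sr2+: 36 e⁻, Z=38, Rb+: 36 e⁻, Z=37, Br-: 36 e⁻, Z=35. Ti4+ < Zr4+ (same group, 1 shell fewer); Zr4+ < Y3+ (isoelectronic, higher Z=40 is smaller); Y3+ < Sr2+ (both 36 e⁻, Z=39>38); Sr2+ < Rb+ (isoelectronic, higher Z=38 is smaller); Rb+ < Br- (isoelectronic, higher Z=37 is smaller).
That gives Ti4+ < Zr4+ < Y3+ < Sr2+ < Rb+ < Br-. From the smallest end, number 3 is Y3+.

Y3+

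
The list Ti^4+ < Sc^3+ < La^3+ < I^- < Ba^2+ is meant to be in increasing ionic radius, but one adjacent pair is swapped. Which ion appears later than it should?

Ba^2+

Scanning neighbour by neighbour, only I^-/Ba^2+ violates a trend: Ba^2+ and I^- share 54 electrons; the higher nuclear charge on Ba (Z=56) contracts it more, so Ba^2+ < I^-. That makes Ba^2+ the one sitting a position late relative to where it belongs.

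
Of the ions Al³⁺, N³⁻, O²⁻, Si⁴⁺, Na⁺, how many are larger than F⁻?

2

These species are isoelectronic with 10 electrons. The only difference is the number of protons: Si⁴⁺ (Z=14), Al³⁺ (Z=13), Na⁺ (Z=11), F⁻ (Z=9), O²⁻ (Z=8), N³⁻ (Z=7). The strongest nuclear pull (Si⁴⁺) gives the smallest ion.
Overall: Si⁴⁺ < Al³⁺ < Na⁺ < F⁻ < O²⁻ < N³⁻. F⁻ has 3 below it and 2 above. So 2 are larger.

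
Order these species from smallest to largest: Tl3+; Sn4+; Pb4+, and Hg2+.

Sn4+ < Pb4+ < Tl3+ < Hg2+

Work out protons and electrons: Sn4+: 46 e⁻, Z=50, Pb4+: 78 e⁻, Z=82, Tl3+: 78 e⁻, Z=81, Hg2+: 78 e⁻, Z=80. Sn4+ < Pb4+ (same group, 1 shell fewer); Pb4+ < Tl3+ (isoelectronic, higher Z=82 is smaller); Tl3+ < Hg2+ (isoelectronic, higher Z=81 is smaller).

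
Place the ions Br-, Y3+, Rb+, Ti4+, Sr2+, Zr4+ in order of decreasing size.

Electron counts and nuclear charges: Ti4+: 18 e⁻, Z=22, Zr4+: 36 e⁻, Z=40, Y3+: 36 e⁻, Z=39, Sr2+: 36 e⁻, Z=38, Rb+: 36 e⁻, Z=37, Br-: 36 e⁻, Z=35. Ti4+ < Zr4+ (same group, period 4 vs 5); Zr4+ < Y3+ (isoelectronic, higher Z=40 is smaller); Y3+ < Sr2+ (isoelectronic, higher Z=39 is smaller); Sr2+ < Rb+ (both 36 e⁻, Z=38>37); Rb+ < Br- (both 36 e⁻, Z=37>35).

Br- > Rb+ > Sr2+ > Y3+ > Zr4+ > Ti4+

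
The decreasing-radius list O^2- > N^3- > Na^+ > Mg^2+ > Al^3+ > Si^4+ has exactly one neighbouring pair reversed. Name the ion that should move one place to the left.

Compare adjacent ions: both have 10 electrons but Z(O)=8 > Z(N)=7, so O^2- should be the smaller of the two — yet in this decreasing list O^2- sits before N^3-. Nothing else is reversed, so N^3- should move one place to the left.

N^3-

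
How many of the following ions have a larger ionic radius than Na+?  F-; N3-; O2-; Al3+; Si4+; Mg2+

Isoelectronic series (10 e⁻ each). Size is set by nuclear charge: more protons means a smaller ion. Si4+ (Z=14), Al3+ (Z=13), Mg2+ (Z=12), Na+ (Z=11), F- (Z=9), O2- (Z=8), N3- (Z=7).
Overall: Si4+ < Al3+ < Mg2+ < Na+ < F- < O2- < N3-. Na+ has 3 below it and 3 above. Count: 3.

3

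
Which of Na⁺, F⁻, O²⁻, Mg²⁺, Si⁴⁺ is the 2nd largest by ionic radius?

Each ion has 10 electrons. The ranking follows nuclear charge in reverse — greater Z gives a smaller radius. Si⁴⁺ (Z=14), Mg²⁺ (Z=12), Na⁺ (Z=11), F⁻ (Z=9), O²⁻ (Z=8).
So the order is Si⁴⁺ < Mg²⁺ < Na⁺ < F⁻ < O²⁻; the 2nd-largest ion is F⁻.

F⁻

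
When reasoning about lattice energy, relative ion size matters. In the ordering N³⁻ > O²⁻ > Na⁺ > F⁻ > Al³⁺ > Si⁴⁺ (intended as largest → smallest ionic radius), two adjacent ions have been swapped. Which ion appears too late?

F⁻

Compare adjacent ions: Na⁺ and F⁻ share 10 electrons; the higher nuclear charge on Na (Z=11) contracts it more, so Na⁺ < F⁻ — yet in this decreasing list Na⁺ sits before F⁻. Nothing else is reversed, so F⁻ should move one place to the left.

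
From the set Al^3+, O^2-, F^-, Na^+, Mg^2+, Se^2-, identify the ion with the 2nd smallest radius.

First list Z and electron count for each: Al^3+: 10 e⁻, Z=13, Mg^2+: 10 e⁻, Z=12, Na^+: 10 e⁻, Z=11, F^-: 10 e⁻, Z=9, O^2-: 10 e⁻, Z=8, Se^2-: 36 e⁻, Z=34. Al^3+ < Mg^2+ (both 10 e⁻, Z=13>12); Mg^2+ < Na^+ (isoelectronic, higher Z=12 is smaller); Na^+ < F^- (isoelectronic, higher Z=11 is smaller); F^- < O^2- (both 10 e⁻, Z=9>8); O^2- < Se^2- (same group, 2 shells fewer).
Full ascending order: Al^3+ < Mg^2+ < Na^+ < F^- < O^2- < Se^2-. Counting from the smallest, position 2 is Mg^2+.

Mg^2+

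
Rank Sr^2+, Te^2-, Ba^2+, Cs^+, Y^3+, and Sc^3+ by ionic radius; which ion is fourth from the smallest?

Ba^2+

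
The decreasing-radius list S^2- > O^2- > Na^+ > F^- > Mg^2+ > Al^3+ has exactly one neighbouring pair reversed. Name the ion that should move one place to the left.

F^-

The pair Na^+, F^- is the wrong way round — both have 10 electrons but Z(Na)=11 > Z(F)=9, so Na^+ should be the smaller of the two. All other adjacent pairs agree with periodic trends, so F^- is the misplaced ion.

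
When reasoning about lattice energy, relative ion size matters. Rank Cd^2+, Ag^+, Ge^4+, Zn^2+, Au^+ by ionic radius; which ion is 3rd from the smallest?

Cd^2+

First list Z and electron count for each: Ge^4+ (Z=32, 28 e⁻), Zn^2+ (Z=30, 28 e⁻), Cd^2+ (Z=48, 46 e⁻), Ag^+ (Z=47, 46 e⁻), Au^+ (Z=79, 78 e⁻). Ge^4+ < Zn^2+ (isoelectronic, higher Z=32 is smaller); Zn^2+ < Cd^2+ (same group, 1 shell fewer); Cd^2+ < Ag^+ (both 46 e⁻, Z=48>47); Ag^+ < Au^+ (same group, 1 shell fewer).
Full ascending order: Ge^4+ < Zn^2+ < Cd^2+ < Ag^+ < Au^+. Counting from the smallest, position 3 is Cd^2+.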